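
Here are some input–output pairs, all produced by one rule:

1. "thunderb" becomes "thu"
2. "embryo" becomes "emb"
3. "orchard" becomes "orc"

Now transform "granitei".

Looking at the pairs, the operation is to keep only the first 3 characters.
For "granitei" the result is "gra".

gra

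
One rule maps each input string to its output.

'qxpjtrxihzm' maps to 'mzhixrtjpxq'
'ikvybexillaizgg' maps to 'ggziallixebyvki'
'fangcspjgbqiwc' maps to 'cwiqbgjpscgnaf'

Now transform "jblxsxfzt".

In each case the input is transformed by: reverse the string.
Applying that to "jblxsxfzt" gives "tzfxsxlbj".

tzfxsxlbj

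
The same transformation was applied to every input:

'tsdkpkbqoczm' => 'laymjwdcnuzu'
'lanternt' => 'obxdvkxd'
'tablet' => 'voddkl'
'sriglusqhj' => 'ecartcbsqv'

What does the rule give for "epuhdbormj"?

Each output is the input with this applied: swap the front and back halves of the string, then shift every letter 10 places forward in the alphabet (wrapping around).
Applying that to "epuhdbormj" gives "lybwtozern".

lybwtozern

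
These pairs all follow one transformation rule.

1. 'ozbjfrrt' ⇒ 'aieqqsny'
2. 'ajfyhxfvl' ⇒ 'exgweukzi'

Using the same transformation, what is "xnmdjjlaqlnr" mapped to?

lciikzpkmqwm

What's happening: move the first 2 characters to the end (rotate left by 2), then shift every letter 1 place backward in the alphabet (wrapping around).
On "xnmdjjlaqlnr": the first step gives "mdjjlaqlnrxn", and the second then gives "lciikzpkmqwm".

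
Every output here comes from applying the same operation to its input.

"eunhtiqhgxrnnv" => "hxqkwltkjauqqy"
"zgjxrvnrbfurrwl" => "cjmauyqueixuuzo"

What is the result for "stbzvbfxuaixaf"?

vwecyeiaxdladi

In each case the input is transformed by: shift every letter 3 places forward in the alphabet (wrapping around).
Doing the same to "stbzvbfxuaixaf": "vwecyeiaxdladi".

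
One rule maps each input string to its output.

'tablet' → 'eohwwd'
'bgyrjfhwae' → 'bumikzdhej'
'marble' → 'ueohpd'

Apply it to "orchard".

fkdugru

What's happening: move the first 2 characters to the end (rotate left by 2), then shift every letter 3 places forward in the alphabet (wrapping around).
"orchard" → "chardor" → "fkdugru".
(Check on "tablet": → "bletta" → "eohwwd" ✓)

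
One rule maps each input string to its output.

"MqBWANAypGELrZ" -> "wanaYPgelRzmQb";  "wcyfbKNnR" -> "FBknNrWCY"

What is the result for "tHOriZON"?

RIzonTho

Each output is the input with this applied: move the first 3 characters to the end (rotate left by 3), then flip the case of every letter.
Starting from "tHOriZON": after the first operation, "riZONtHO"; after the second, "RIzonTho".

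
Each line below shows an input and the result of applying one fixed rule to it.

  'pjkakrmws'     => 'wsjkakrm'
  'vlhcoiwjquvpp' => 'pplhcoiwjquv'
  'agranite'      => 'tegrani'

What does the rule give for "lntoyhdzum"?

What's happening: delete the first character, then move the last 2 characters to the front (rotate right by 2).
Working it through for "lntoyhdzum": intermediate "ntoyhdzum", final "umntoyhdz".

umntoyhdz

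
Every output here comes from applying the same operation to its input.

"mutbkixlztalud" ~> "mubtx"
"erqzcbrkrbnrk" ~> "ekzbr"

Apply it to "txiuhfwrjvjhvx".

tvuvw

The transformation: keep one character in every 3, starting at position 1 (positions 1st, 4th, 7th, ...), then take characters alternately from the front and the back (1st, last, 2nd, 2nd-last, ...).
Working it through for "txiuhfwrjvjhvx": intermediate "tuwvv", final "tvuvw".
(Check on "erqzcbrkrbnrk": → "ezrbk" → "ekzbr" ✓)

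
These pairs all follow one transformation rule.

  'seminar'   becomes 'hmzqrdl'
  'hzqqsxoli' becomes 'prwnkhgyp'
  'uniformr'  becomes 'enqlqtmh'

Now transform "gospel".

The transformation: shift every letter 1 place backward in the alphabet (wrapping around), then move the first 3 characters to the end (rotate left by 3).
Applying both steps to "gospel": "fnrodk", then "odkfnr".

odkfnr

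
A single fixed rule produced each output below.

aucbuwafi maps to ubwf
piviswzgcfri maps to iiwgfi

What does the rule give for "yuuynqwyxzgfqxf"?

uyqyzfx

Looking at the pairs, the operation is to keep every other character starting from the second (positions 2nd, 4th, 6th, ...).
For "yuuynqwyxzgfqxf" the result is "uyqyzfx".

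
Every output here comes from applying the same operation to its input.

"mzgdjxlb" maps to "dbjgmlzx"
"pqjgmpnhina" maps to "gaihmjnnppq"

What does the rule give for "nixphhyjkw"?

hhjinkwpyx

In each case the input is transformed by: sort the characters into alphabetical order, then swap each adjacent pair of characters (1↔2, 3↔4, ...).
Applying both steps to "nixphhyjkw": "hhijknpwxy", then "hhjinkwpyx".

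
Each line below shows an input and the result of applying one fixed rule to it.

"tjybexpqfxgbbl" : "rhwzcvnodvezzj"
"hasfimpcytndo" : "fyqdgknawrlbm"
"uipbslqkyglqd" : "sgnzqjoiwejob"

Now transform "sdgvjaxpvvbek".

qbethyvnttzci

In each case the input is transformed by: shift every letter 2 places backward in the alphabet (wrapping around).
So "sdgvjaxpvvbek" becomes "qbethyvnttzci".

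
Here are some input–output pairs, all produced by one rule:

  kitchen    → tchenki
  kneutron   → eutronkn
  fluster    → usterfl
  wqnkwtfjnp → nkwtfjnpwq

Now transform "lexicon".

What's happening: move the first 2 characters to the end (rotate left by 2).
"lexicon" → "xiconle".

xiconle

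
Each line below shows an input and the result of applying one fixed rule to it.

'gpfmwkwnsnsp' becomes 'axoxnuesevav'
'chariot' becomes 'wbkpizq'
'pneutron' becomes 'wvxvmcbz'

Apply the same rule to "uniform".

zucvqnw

Rule — move the last 2 characters to the front (rotate right by 2), then shift every letter 8 places forward in the alphabet (wrapping around).
For "uniform", step one produces "rmunifo"; step two turns that into "zucvqnw".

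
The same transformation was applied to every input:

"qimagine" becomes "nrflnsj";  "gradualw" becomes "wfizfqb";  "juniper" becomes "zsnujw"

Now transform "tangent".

fsljsy

The transformation: shift every letter 5 places forward in the alphabet (wrapping around), then delete the first character.
Applying that to "tangent" gives "fsljsy".
(Check on "gradualw": → "lwfizfqb" → "wfizfqb" ✓)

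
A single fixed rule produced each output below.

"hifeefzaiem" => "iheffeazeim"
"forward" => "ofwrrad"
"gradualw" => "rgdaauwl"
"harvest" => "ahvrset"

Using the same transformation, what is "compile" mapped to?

ocpmlie

Looking at the pairs, the operation is to swap each adjacent pair of characters (1↔2, 3↔4, ...).
Doing the same to "compile": "ocpmlie".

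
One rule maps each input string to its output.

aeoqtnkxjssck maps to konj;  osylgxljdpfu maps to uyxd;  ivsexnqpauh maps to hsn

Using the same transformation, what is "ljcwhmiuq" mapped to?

qcm

The pattern: move the last 3 characters to the front (rotate right by 3), then keep one character in every 3, starting at position 3 (positions 3rd, 6th, 9th, ...).
On "ljcwhmiuq": the first step gives "iuqljcwhm", and the second then gives "qcm".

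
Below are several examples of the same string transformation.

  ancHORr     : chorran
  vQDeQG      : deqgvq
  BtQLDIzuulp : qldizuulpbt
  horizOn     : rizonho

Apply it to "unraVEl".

Each output is the input with this applied: move the first 2 characters to the end (rotate left by 2), then convert every letter to lowercase.
On "unraVEl": the first step gives "raVElun", and the second then gives "ravelun".
(Check on "vQDeQG": → "DeQGvQ" → "deqgvq" ✓)

ravelun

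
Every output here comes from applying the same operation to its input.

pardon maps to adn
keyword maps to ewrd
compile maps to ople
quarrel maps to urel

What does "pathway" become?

In each case the input is transformed by: swap each adjacent pair of characters (1↔2, 3↔4, ...), then keep every other character starting from the first (positions 1st, 3rd, 5th, ...).
For "pathway", step one produces "aphtawy"; step two turns that into "ahay".
(Check on "pardon": → "apdrno" → "adn" ✓)

ahay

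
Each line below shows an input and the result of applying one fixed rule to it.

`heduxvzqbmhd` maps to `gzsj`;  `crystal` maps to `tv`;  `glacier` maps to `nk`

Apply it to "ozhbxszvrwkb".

Rule — keep one character in every 3, starting at position 2 (positions 2nd, 5th, 8th, ...), then shift every letter 2 places forward in the alphabet (wrapping around).
"ozhbxszvrwkb" → "zxvk" → "bzxm".

bzxm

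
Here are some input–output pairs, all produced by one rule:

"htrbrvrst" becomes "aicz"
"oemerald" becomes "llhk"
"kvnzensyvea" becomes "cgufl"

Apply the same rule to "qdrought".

What's happening: shift every letter 7 places forward in the alphabet (wrapping around), then keep every other character starting from the second (positions 2nd, 4th, 6th, ...).
Starting from "qdrought": after the first operation, "xkyvbnoa"; after the second, "kvna".

kvna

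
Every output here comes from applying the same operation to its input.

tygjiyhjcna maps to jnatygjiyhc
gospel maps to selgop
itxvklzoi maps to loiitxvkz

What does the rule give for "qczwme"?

What's happening: move the last 3 characters to the front (rotate right by 3), then swap the first and last characters.
So "qczwme" becomes "zmeqcw".
(Check on "itxvklzoi": → "zoiitxvkl" → "loiitxvkz" ✓)

zmeqcw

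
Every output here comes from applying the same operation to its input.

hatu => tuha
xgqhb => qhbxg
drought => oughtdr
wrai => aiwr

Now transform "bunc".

ncbu

Each output is the input with this applied: move the first 2 characters to the end (rotate left by 2).
On "bunc" that produces "ncbu".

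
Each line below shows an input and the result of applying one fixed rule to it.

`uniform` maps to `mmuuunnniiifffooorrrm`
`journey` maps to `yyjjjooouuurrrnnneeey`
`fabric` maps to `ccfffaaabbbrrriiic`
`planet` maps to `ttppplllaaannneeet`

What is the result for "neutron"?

In each case the input is transformed by: repeat every character 3 times, then move the last 2 characters to the front (rotate right by 2).
Working it through for "neutron": intermediate "nnneeeuuutttrrrooonnn", final "nnnnneeeuuutttrrrooon".

nnnnneeeuuutttrrrooon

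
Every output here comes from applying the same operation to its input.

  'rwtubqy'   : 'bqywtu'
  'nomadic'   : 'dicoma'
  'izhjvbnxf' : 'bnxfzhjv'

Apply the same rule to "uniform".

What's happening: delete the first character, then swap the front and back halves of the string.
Working it through for "uniform": intermediate "niform", final "ormnif".

ormnif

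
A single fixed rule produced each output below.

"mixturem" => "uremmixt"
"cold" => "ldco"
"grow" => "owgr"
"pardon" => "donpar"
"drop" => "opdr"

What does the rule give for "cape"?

peca

The pattern: swap the front and back halves of the string.
On "cape" that produces "peca".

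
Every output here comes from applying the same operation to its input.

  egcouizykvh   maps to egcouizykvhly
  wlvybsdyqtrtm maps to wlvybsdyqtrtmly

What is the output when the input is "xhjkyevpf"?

The rule is to append "ly".
Doing the same to "xhjkyevpf": "xhjkyevpfly".

xhjkyevpfly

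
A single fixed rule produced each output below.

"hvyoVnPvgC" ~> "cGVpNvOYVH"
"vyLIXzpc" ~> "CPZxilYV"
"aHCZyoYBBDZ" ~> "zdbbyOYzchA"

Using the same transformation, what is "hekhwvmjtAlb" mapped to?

BLaTJMVWHKEH

Looking at the pairs, the operation is to flip the case of every letter, then reverse the string.
Starting from "hekhwvmjtAlb": after the first operation, "HEKHWVMJTaLB"; after the second, "BLaTJMVWHKEH".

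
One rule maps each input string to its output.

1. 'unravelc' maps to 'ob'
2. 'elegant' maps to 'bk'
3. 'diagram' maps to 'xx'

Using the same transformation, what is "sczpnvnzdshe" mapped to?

Each output is the input with this applied: shift every letter 3 places backward in the alphabet (wrapping around), then keep one character in every 3, starting at position 3 (positions 3rd, 6th, 9th, ...).
On "sczpnvnzdshe": the first step gives "pzwmkskwapeb", and the second then gives "wsab".
(Check on "unravelc": → "rkoxsbiz" → "ob" ✓)

wsab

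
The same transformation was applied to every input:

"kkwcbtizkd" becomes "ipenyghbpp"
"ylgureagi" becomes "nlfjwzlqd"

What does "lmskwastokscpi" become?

The transformation: shift every letter 5 places forward in the alphabet (wrapping around), then reverse the string.
"lmskwastokscpi" → "qrxpbfxytpxhun" → "nuhxptyxfbpxrq".

nuhxptyxfbpxrq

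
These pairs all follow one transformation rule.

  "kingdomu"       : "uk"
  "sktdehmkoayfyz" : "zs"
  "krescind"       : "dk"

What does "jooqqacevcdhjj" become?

jj

In each case the input is transformed by: move the first character to the end, then keep only the last 2 characters.
For "jooqqacevcdhjj", step one produces "ooqqacevcdhjjj"; step two turns that into "jj".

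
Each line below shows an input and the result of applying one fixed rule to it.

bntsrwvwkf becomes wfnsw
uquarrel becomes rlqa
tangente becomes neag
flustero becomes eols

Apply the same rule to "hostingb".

nbot

The transformation: keep every other character starting from the second (positions 2nd, 4th, 6th, ...), then move the last 2 characters to the front (rotate right by 2).
Working it through for "hostingb": intermediate "otnb", final "nbot".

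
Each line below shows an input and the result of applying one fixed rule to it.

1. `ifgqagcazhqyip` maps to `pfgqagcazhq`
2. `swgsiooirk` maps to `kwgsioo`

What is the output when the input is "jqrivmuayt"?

Rule — swap the first and last characters, then delete the last 3 characters.
"jqrivmuayt" → "tqrivmu".

tqrivmu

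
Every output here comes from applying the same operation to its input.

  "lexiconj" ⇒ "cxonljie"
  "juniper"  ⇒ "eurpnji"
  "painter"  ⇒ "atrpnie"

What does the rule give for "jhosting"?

The pattern: sort the characters into reverse alphabetical order, then move the last character to the front.
Applying that to "jhosting" gives "gtsonjih".

gtsonjih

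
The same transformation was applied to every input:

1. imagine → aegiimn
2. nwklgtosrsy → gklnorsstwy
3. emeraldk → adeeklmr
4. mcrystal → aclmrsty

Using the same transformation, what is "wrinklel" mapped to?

eikllnrw

In each case the input is transformed by: sort the characters into alphabetical order.
For "wrinklel" the result is "eikllnrw".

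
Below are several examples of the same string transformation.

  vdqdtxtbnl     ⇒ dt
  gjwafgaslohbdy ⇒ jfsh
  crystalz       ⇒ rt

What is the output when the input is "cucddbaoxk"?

ud

The pattern: keep one character in every 3, starting at position 2 (positions 2nd, 5th, 8th, ...), then delete the last character.
Starting from "cucddbaoxk": after the first operation, "udo"; after the second, "ud".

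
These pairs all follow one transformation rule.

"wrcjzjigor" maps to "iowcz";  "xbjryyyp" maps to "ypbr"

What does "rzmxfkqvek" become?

qermf

Rule — swap the front and back halves of the string, then keep every other character starting from the second (positions 2nd, 4th, 6th, ...).
Working it through for "rzmxfkqvek": intermediate "kqvekrzmxf", final "qermf".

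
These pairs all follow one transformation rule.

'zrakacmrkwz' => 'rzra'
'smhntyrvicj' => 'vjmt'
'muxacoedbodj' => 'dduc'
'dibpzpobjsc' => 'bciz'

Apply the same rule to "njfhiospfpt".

ptji

The rule is to keep one character in every 3, starting at position 2 (positions 2nd, 5th, 8th, ...), then swap the front and back halves of the string.
Applying both steps to "njfhiospfpt": "jipt", then "ptji".
(Check on "zrakacmrkwz": → "rarz" → "rzra" ✓)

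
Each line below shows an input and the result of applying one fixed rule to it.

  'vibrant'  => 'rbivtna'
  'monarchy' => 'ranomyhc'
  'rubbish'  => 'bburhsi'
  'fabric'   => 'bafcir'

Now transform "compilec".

ipmoccel

Rule — reverse the string, then move the first 3 characters to the end (rotate left by 3).
Applying both steps to "compilec": "celipmoc", then "ipmoccel".
(Check on "fabric": → "cirbaf" → "bafcir" ✓)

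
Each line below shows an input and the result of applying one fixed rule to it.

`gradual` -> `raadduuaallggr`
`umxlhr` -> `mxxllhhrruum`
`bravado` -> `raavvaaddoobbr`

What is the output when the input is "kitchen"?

ittcchheennkki

Looking at the pairs, the operation is to double every character, then move the first 3 characters to the end (rotate left by 3).
Working it through for "kitchen": intermediate "kkiittcchheenn", final "ittcchheennkki".
(Check on "gradual": → "ggrraadduuaall" → "raadduuaallggr" ✓)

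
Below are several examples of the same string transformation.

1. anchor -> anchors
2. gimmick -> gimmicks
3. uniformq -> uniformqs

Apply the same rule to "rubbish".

rubbishs

What's happening: append "s".
Doing the same to "rubbish": "rubbishs".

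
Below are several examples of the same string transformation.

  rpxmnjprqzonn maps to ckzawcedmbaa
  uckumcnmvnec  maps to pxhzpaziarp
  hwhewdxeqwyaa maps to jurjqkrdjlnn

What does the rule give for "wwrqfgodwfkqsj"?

Rule — shift every letter 13 places forward in the alphabet (wrapping around) — i.e. ROT13, then delete the first character.
On "wwrqfgodwfkqsj": the first step gives "jjedstbqjsxdfw", and the second then gives "jedstbqjsxdfw".

jedstbqjsxdfw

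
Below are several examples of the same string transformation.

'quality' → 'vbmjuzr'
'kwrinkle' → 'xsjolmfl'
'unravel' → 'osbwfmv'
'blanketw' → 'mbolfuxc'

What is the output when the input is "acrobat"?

dspcbub

Looking at the pairs, the operation is to shift every letter 1 place forward in the alphabet (wrapping around), then move the first character to the end.
Working it through for "acrobat": intermediate "bdspcbu", final "dspcbub".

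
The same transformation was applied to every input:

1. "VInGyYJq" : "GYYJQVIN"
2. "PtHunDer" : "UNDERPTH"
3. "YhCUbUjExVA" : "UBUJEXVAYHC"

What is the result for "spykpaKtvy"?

KPAKTVYSPY

The rule is to move the first 3 characters to the end (rotate left by 3), then convert every letter to uppercase.
Starting from "spykpaKtvy": after the first operation, "kpaKtvyspy"; after the second, "KPAKTVYSPY".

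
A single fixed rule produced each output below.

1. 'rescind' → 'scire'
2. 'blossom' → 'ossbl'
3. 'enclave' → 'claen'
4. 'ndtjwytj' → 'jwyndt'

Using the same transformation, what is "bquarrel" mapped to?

Each output is the input with this applied: delete the last 2 characters, then move the last 3 characters to the front (rotate right by 3).
Applying that to "bquarrel" gives "arrbqu".

arrbqu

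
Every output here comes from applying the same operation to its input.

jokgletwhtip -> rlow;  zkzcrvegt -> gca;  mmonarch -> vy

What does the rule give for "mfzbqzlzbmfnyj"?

ggiu

The transformation: shift every letter 7 places forward in the alphabet (wrapping around), then keep one character in every 3, starting at position 3 (positions 3rd, 6th, 9th, ...).
Starting from "mfzbqzlzbmfnyj": after the first operation, "tmgixgsgitmufq"; after the second, "ggiu".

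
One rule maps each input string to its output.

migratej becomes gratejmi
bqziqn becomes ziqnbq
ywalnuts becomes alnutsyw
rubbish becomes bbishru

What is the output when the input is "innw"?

Each output is the input with this applied: move the first 2 characters to the end (rotate left by 2).
Doing the same to "innw": "nwin".

nwin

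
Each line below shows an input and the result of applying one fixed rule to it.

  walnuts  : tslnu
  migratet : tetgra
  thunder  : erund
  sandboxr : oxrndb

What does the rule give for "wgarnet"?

What's happening: delete the first 2 characters, then move the first 3 characters to the end (rotate left by 3).
On "wgarnet": the first step gives "arnet", and the second then gives "etarn".

etarn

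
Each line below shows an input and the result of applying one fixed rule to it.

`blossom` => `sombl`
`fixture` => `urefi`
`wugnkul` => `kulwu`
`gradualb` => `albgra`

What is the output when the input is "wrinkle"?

klewr

The pattern: move the last 3 characters to the front (rotate right by 3), then delete the last 2 characters.
"wrinkle" → "klewrin" → "klewr".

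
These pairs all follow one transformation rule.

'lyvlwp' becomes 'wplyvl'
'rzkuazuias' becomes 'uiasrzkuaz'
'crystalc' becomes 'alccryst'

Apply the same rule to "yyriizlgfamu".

gfamuyyriizl

What's happening: swap the front and back halves of the string, then move the first character to the end.
"yyriizlgfamu" → "lgfamuyyriiz" → "gfamuyyriizl".
(Check on "rzkuazuias": → "zuiasrzkua" → "uiasrzkuaz" ✓)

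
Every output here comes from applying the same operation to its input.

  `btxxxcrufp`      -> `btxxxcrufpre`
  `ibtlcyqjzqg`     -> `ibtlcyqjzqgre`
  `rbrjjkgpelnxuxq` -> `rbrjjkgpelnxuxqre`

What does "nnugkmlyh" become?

Looking at the pairs, the operation is to append "re".
So "nnugkmlyh" becomes "nnugkmlyhre".

nnugkmlyhre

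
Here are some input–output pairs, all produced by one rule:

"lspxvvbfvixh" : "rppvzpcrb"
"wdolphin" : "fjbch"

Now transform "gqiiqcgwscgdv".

ckwaqmwaxp

Each output is the input with this applied: shift every letter 6 places backward in the alphabet (wrapping around), then delete the first 3 characters.
Working it through for "gqiiqcgwscgdv": intermediate "akcckwaqmwaxp", final "ckwaqmwaxp".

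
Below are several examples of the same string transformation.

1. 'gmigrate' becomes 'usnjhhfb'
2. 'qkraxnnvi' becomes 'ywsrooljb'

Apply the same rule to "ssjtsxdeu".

Each output is the input with this applied: shift every letter 1 place forward in the alphabet (wrapping around), then sort the characters into reverse alphabetical order.
Applying both steps to "ssjtsxdeu": "ttkutyefv", then "yvutttkfe".

yvutttkfe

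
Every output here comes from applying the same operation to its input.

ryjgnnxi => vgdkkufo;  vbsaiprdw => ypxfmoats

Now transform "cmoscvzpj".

jlpzswmgz

Each output is the input with this applied: shift every letter 3 places backward in the alphabet (wrapping around), then move the first character to the end.
Starting from "cmoscvzpj": after the first operation, "zjlpzswmg"; after the second, "jlpzswmgz".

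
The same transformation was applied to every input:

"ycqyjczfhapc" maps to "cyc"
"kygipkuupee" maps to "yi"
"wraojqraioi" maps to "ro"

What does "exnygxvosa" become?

xy

In each case the input is transformed by: keep every other character starting from the second (positions 2nd, 4th, 6th, ...), then delete the last 3 characters.
"exnygxvosa" → "xyxoa" → "xy".
(Check on "wraojqraioi": → "roqao" → "ro" ✓)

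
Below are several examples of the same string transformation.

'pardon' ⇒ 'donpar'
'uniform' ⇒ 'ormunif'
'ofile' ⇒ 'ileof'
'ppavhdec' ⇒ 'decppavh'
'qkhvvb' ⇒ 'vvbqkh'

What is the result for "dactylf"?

The transformation: move the last 3 characters to the front (rotate right by 3).
On "dactylf" that produces "ylfdact".

ylfdact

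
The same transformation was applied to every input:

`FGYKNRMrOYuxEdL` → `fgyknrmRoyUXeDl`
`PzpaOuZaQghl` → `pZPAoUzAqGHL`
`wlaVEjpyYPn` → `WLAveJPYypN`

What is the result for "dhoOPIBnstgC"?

Looking at the pairs, the operation is to flip the case of every letter.
"dhoOPIBnstgC" → "DHOopibNSTGc".

DHOopibNSTGc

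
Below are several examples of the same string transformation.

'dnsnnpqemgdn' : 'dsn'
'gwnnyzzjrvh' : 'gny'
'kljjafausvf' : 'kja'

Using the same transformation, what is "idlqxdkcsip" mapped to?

ilx

The pattern: keep every other character starting from the first (positions 1st, 3rd, 5th, ...), then delete the last 3 characters.
Starting from "idlqxdkcsip": after the first operation, "ilxksp"; after the second, "ilx".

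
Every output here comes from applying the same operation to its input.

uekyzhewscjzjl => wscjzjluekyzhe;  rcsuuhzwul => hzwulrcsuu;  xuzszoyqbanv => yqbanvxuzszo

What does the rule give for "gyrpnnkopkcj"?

kopkcjgyrpnn

The transformation: swap the front and back halves of the string.
On "gyrpnnkopkcj" that produces "kopkcjgyrpnn".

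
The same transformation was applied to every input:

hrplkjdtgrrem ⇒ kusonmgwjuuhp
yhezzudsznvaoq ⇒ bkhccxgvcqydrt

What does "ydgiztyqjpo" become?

bgjlcwbtmsr

In each case the input is transformed by: shift every letter 3 places forward in the alphabet (wrapping around).
Applying that to "ydgiztyqjpo" gives "bgjlcwbtmsr".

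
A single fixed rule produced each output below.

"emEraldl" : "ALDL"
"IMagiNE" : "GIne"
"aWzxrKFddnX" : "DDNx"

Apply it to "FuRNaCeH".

AcEh

What's happening: flip the case of every letter, then keep only the last 4 characters.
Applying both steps to "FuRNaCeH": "fUrnAcEh", then "AcEh".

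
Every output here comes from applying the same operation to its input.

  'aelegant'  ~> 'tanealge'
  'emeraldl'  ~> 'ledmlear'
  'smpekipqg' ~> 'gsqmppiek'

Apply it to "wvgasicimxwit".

twivwgxamsiic

What's happening: reverse the string, then take characters alternately from the front and the back (1st, last, 2nd, 2nd-last, ...).
On "wvgasicimxwit": the first step gives "tiwxmicisagvw", and the second then gives "twivwgxamsiic".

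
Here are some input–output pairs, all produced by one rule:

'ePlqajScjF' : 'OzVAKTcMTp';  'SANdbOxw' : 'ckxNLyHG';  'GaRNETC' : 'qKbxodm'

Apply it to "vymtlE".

FIWDVo

The pattern: shift every letter 10 places forward in the alphabet (wrapping around), then flip the case of every letter.
Starting from "vymtlE": after the first operation, "fiwdvO"; after the second, "FIWDVo".
(Check on "SANdbOxw": → "CKXnlYhg" → "ckxNLyHG" ✓)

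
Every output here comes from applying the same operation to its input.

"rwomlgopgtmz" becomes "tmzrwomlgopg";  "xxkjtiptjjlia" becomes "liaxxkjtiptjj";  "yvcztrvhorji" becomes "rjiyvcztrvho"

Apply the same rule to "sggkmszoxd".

oxdsggkmsz

The rule is to move the last 3 characters to the front (rotate right by 3).
Applying that to "sggkmszoxd" gives "oxdsggkmsz".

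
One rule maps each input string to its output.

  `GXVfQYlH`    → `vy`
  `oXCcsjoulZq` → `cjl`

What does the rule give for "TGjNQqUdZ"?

In each case the input is transformed by: keep one character in every 3, starting at position 3 (positions 3rd, 6th, 9th, ...), then convert every letter to lowercase.
Working it through for "TGjNQqUdZ": intermediate "jqZ", final "jqz".

jqz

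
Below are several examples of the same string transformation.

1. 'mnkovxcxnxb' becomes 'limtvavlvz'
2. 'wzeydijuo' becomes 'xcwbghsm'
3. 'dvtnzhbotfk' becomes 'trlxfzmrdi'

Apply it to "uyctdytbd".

Each output is the input with this applied: delete the first character, then shift every letter 2 places backward in the alphabet (wrapping around).
"uyctdytbd" → "yctdytbd" → "warbwrzb".

warbwrzb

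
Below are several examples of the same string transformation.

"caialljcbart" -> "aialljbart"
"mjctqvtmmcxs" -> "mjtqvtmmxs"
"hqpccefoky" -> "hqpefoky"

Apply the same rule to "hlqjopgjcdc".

In each case the input is transformed by: remove every "c".
On "hlqjopgjcdc" that produces "hlqjopgjd".

hlqjopgjd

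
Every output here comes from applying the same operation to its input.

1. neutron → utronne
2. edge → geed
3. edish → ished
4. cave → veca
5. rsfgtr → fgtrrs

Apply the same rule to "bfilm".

Rule — move the first 2 characters to the end (rotate left by 2).
For "bfilm" the result is "ilmbf".

ilmbf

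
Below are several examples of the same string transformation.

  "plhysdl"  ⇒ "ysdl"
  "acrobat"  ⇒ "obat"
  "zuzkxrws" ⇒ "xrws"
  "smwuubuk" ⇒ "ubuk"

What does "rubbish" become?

The transformation: keep only the last 4 characters.
Applying that to "rubbish" gives "bish".

bish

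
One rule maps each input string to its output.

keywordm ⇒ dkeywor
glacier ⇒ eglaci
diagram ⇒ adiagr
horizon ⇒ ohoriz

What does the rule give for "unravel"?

eunrav

Looking at the pairs, the operation is to delete the last character, then move the last character to the front.
Doing the same to "unravel": "eunrav".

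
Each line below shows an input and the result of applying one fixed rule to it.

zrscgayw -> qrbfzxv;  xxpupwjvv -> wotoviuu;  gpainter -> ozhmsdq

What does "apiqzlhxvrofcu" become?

ohpykgwuqnebt

Looking at the pairs, the operation is to delete the first character, then shift every letter 1 place backward in the alphabet (wrapping around).
On "apiqzlhxvrofcu": the first step gives "piqzlhxvrofcu", and the second then gives "ohpykgwuqnebt".
(Check on "zrscgayw": → "rscgayw" → "qrbfzxv" ✓)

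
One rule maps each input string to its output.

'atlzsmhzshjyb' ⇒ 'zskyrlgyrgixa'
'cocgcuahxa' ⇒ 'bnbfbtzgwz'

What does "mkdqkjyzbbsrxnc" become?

The transformation: shift every letter 1 place backward in the alphabet (wrapping around).
So "mkdqkjyzbbsrxnc" becomes "ljcpjixyaarqwmb".

ljcpjixyaarqwmb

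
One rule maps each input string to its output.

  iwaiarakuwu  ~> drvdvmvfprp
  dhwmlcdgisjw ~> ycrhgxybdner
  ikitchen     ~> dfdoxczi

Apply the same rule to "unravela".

pimvqzgv

Looking at the pairs, the operation is to shift every letter 5 places backward in the alphabet (wrapping around).
So "unravela" becomes "pimvqzgv".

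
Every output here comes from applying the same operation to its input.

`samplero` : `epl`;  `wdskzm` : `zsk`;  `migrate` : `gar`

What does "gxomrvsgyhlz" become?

In each case the input is transformed by: take characters alternately from the front and the back (1st, last, 2nd, 2nd-last, ...), then keep only the last 3 characters.
For "gxomrvsgyhlz", step one produces "gzxlohmyrgvs"; step two turns that into "gvs".

gvs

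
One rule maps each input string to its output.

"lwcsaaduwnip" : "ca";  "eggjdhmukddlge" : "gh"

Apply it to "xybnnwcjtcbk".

bw

The rule is to keep one character in every 3, starting at position 3 (positions 3rd, 6th, 9th, ...), then delete the last 2 characters.
Applying both steps to "xybnnwcjtcbk": "bwtk", then "bw".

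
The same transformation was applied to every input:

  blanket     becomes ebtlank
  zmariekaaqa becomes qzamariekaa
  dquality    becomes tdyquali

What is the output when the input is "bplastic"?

Rule — swap the first and last characters, then move the last 2 characters to the front (rotate right by 2).
On "bplastic" that produces "ibcplast".

ibcplast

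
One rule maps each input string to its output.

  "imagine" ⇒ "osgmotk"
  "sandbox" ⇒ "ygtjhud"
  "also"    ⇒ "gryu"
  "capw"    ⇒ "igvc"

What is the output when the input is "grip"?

What's happening: shift every letter 6 places forward in the alphabet (wrapping around).
So "grip" becomes "mxov".

mxov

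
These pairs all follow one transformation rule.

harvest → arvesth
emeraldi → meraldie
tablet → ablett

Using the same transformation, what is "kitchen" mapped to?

itchenk

Looking at the pairs, the operation is to move the first character to the end.
Applying that to "kitchen" gives "itchenk".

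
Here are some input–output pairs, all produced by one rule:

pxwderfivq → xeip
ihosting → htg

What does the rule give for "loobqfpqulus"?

The pattern: move the first character to the end, then keep one character in every 3, starting at position 1 (positions 1st, 4th, 7th, ...).
"loobqfpqulus" → "oobqfpqulusl" → "oqqu".
(Check on "ihosting": → "hostingi" → "htg" ✓)

oqqu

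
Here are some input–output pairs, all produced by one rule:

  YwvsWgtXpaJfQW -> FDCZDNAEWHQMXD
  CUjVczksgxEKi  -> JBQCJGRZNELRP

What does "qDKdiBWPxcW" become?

XKRKPIDWEJD

The rule is to shift every letter 7 places forward in the alphabet (wrapping around), then convert every letter to uppercase.
Applying both steps to "qDKdiBWPxcW": "xKRkpIDWejD", then "XKRKPIDWEJD".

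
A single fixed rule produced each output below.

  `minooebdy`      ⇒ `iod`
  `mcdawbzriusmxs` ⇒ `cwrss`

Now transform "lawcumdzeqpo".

auzp

Rule — keep one character in every 3, starting at position 2 (positions 2nd, 5th, 8th, ...).
Applying that to "lawcumdzeqpo" gives "auzp".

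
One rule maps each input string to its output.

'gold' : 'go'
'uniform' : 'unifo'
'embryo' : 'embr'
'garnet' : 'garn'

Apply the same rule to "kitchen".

kitch

Looking at the pairs, the operation is to delete the last 2 characters.
So "kitchen" becomes "kitch".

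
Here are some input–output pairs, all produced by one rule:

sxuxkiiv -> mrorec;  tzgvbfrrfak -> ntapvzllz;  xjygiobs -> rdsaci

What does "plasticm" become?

jfumnc

In each case the input is transformed by: delete the last 2 characters, then shift every letter 6 places backward in the alphabet (wrapping around).
Applying both steps to "plasticm": "plasti", then "jfumnc".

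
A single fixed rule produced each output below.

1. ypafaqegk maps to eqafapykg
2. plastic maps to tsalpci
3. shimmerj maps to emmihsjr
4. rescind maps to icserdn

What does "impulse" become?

The rule is to reverse the string, then move the first 2 characters to the end (rotate left by 2).
For "impulse" the result is "lupmies".
(Check on "plastic": → "citsalp" → "tsalpci" ✓)

lupmies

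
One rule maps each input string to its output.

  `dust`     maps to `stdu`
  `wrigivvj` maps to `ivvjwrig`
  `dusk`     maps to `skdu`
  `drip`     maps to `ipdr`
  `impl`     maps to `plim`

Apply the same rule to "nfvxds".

xdsnfv

The rule is to swap the front and back halves of the string.
On "nfvxds" that produces "xdsnfv".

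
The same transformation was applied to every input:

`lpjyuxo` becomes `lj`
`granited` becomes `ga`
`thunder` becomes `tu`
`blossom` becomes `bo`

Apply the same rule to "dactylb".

dc

Looking at the pairs, the operation is to keep every other character starting from the first (positions 1st, 3rd, 5th, ...), then keep only the first 2 characters.
On "dactylb": the first step gives "dcyb", and the second then gives "dc".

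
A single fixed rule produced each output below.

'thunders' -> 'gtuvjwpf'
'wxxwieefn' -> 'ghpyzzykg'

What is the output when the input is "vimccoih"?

qkjxkoee

Rule — shift every letter 2 places forward in the alphabet (wrapping around), then move the last 3 characters to the front (rotate right by 3).
"vimccoih" → "xkoeeqkj" → "qkjxkoee".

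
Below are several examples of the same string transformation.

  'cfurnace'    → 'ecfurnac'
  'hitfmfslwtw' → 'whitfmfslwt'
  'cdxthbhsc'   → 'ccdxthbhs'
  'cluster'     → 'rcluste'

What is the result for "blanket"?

The pattern: move the last character to the front.
On "blanket" that produces "tblanke".

tblanke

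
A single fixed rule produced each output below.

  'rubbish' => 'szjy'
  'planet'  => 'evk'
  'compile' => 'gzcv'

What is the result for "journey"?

Rule — delete the first 3 characters, then shift every letter 9 places backward in the alphabet (wrapping around).
Applying that to "journey" gives "ievp".

ievp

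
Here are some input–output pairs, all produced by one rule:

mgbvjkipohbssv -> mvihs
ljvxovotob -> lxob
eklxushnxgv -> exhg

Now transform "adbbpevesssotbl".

The rule is to keep one character in every 3, starting at position 1 (positions 1st, 4th, 7th, ...).
Applying that to "adbbpevesssotbl" gives "abvst".

abvst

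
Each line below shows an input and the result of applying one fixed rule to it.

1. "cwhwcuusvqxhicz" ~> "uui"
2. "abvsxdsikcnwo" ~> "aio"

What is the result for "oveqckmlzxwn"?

Rule — keep only the vowels.
For "oveqckmlzxwn" the result is "oe".

oe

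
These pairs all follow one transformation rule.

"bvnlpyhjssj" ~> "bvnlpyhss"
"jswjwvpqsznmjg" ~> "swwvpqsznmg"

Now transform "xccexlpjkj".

The rule is to remove every "j".
Applying that to "xccexlpjkj" gives "xccexlpk".

xccexlpk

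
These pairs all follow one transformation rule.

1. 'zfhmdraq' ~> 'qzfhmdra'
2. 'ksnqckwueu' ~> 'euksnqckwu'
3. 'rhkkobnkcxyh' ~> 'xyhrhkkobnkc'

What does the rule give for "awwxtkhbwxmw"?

xmwawwxtkhbw

Rule — swap the front and back halves of the string, then move the first 3 characters to the end (rotate left by 3).
Applying both steps to "awwxtkhbwxmw": "hbwxmwawwxtk", then "xmwawwxtkhbw".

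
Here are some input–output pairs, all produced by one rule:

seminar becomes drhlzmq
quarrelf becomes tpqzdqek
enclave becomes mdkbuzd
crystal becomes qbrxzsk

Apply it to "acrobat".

In each case the input is transformed by: shift every letter 1 place backward in the alphabet (wrapping around), then swap each adjacent pair of characters (1↔2, 3↔4, ...).
Applying that to "acrobat" gives "bznqzas".

bznqzas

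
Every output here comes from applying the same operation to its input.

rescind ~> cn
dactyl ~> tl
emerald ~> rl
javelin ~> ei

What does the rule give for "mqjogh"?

oh

Looking at the pairs, the operation is to keep every other character starting from the second (positions 2nd, 4th, 6th, ...), then delete the first character.
Working it through for "mqjogh": intermediate "qoh", final "oh".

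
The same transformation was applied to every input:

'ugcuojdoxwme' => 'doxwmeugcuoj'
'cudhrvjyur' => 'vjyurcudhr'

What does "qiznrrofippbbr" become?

The pattern: swap the front and back halves of the string.
So "qiznrrofippbbr" becomes "fippbbrqiznrro".

fippbbrqiznrro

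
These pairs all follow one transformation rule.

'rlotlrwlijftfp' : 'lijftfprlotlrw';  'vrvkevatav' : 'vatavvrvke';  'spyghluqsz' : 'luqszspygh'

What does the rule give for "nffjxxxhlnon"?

In each case the input is transformed by: swap the front and back halves of the string.
So "nffjxxxhlnon" becomes "xhlnonnffjxx".

xhlnonnffjxx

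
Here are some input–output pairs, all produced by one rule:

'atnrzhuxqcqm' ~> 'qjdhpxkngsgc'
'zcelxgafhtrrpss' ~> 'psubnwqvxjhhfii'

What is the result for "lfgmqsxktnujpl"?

Rule — shift every letter 10 places backward in the alphabet (wrapping around).
So "lfgmqsxktnujpl" becomes "bvwcginajdkzfb".

bvwcginajdkzfb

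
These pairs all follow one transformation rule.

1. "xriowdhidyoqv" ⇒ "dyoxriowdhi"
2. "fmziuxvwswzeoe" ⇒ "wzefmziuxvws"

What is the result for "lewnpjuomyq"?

uomlewnpj

In each case the input is transformed by: delete the last 2 characters, then move the last 3 characters to the front (rotate right by 3).
Starting from "lewnpjuomyq": after the first operation, "lewnpjuom"; after the second, "uomlewnpj".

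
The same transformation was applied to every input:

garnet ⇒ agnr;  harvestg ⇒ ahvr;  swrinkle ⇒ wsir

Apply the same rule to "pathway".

apht

The rule is to swap each adjacent pair of characters (1↔2, 3↔4, ...), then keep only the first 4 characters.
For "pathway", step one produces "aphtawy"; step two turns that into "apht".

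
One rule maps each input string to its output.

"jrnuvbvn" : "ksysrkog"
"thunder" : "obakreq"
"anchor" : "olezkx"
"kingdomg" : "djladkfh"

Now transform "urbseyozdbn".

kyawlvbpyor

Each output is the input with this applied: shift every letter 3 places backward in the alphabet (wrapping around), then reverse the string.
Applying both steps to "urbseyozdbn": "roypbvlwayk", then "kyawlvbpyor".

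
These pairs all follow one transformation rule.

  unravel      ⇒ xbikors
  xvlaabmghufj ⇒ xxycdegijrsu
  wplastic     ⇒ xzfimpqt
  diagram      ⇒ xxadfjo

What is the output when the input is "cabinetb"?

xyyzbfkq

Rule — sort the characters into alphabetical order, then shift every letter 3 places backward in the alphabet (wrapping around).
On "cabinetb" that produces "xyyzbfkq".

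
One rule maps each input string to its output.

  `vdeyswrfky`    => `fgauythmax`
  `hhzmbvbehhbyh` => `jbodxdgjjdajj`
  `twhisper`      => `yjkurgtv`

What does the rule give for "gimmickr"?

The transformation: move the first character to the end, then shift every letter 2 places forward in the alphabet (wrapping around).
For "gimmickr", step one produces "immickrg"; step two turns that into "kookemti".

kookemti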